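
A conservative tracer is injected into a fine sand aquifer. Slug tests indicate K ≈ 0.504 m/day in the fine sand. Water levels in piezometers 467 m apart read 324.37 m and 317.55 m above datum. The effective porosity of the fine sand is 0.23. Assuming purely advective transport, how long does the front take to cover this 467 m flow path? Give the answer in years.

Hydraulic gradient i = (324.37 − 317.55) / 467 = 6.82 / 467 = 0.01460.
Darcy flux q = K · i = 0.5040 × 0.01460 = 0.007360 m/day.
Seepage velocity v = q / n_e = 0.007360 / 0.23 = 0.03200 m/day.
Travel time t = L / v = 467 / 0.03200 = 14593 days = 39.95 years.

40.0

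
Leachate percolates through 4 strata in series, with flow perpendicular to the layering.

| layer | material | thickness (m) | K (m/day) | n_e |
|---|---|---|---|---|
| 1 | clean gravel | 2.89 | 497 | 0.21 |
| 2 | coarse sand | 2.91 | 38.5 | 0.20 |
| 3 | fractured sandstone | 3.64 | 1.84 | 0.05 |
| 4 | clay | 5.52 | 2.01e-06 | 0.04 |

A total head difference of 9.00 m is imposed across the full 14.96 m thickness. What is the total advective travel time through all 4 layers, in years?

With flow normal to the layers, continuity requires the same specific discharge q through every layer.
Σ(b_i/K_i) = 2.89/497 + 2.91/38.5 + 3.64/1.84 + 5.52/2.01e-06 = 2.746e+06 d.
q = Δh / Σ(b_i/K_i) = 9.00 / 2.746e+06 = 3.277e-06 m/day.
In each layer the seepage velocity is v_i = q/n_i, so the layer transit time is t_i = b_i·n_i / q:
  layer 1 (clean gravel): t_1 = 2.89 × 0.21 / 3.277e-06 = 1.852e+05 d
  layer 2 (coarse sand): t_2 = 2.91 × 0.20 / 3.277e-06 = 1.776e+05 d
  layer 3 (fractured sandstone): t_3 = 3.64 × 0.05 / 3.277e-06 = 55536 d
  layer 4 (clay): t_4 = 5.52 × 0.04 / 3.277e-06 = 67375 d
Total t = Σ t_i = 4.857e+05 days = 1330 years.

1330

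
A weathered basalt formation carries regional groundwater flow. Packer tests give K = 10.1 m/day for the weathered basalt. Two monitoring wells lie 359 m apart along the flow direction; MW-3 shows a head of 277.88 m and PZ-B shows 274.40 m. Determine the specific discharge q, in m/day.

0.0979

Hydraulic gradient i = (277.88 − 274.40) / 359 = 3.48 / 359 = 0.009694.
Specific discharge q = K · i = 10.10 × 0.009694 = 0.09791 m/day.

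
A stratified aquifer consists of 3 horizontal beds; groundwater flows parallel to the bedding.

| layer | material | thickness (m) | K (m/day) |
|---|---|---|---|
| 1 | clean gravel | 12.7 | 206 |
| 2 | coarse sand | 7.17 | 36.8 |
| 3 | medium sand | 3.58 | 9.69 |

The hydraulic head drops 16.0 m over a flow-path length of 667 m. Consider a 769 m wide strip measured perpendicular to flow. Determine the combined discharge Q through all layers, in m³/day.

53800

Flow is parallel to layering, so each bed carries its own Darcy discharge and the transmissivities add.
Σ(K_i·b_i) = 206×12.7 + 36.8×7.17 + 9.69×3.58 = 2915 m²/day.
Hydraulic gradient i = Δh / L = 16.0 / 667 = 0.02399.
Q = Σ(K_i·b_i) · W · i = 2915 × 769 × 0.02399 = 53768 m³/day.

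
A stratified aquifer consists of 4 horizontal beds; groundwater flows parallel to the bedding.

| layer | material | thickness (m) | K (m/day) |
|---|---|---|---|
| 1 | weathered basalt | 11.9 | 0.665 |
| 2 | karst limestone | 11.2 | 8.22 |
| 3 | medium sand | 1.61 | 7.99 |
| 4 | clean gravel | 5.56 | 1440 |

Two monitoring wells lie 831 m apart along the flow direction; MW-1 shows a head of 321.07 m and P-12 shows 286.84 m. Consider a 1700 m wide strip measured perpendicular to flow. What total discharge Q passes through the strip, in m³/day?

569000

Flow is parallel to layering, so each bed carries its own Darcy discharge and the transmissivities add.
Σ(K_i·b_i) = 0.665×11.9 + 8.22×11.2 + 7.99×1.61 + 1440×5.56 = 8119 m²/day.
Hydraulic gradient i = (321.07 − 286.84) / 831 = 34.23 / 831 = 0.04119.
Q = Σ(K_i·b_i) · W · i = 8119 × 1700 × 0.04119 = 5.686e+05 m³/day.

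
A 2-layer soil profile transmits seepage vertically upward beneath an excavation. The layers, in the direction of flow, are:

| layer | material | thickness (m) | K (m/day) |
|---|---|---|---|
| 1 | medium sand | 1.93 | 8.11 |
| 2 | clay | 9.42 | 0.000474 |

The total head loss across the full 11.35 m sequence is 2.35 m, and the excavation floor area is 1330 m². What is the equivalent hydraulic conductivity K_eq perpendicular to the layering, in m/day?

Flow is perpendicular to layering, so the layers act in series and the equivalent K is the thickness-weighted harmonic mean.
Total thickness L = 1.93 + 9.42 = 11.35 m.
Σ(b_i/K_i) = 1.93/8.11 + 9.42/0.000474 = 19874 d.
K_eq = L / Σ(b_i/K_i) = 11.35 / 19874 = 0.0005711 m/day.

0.000571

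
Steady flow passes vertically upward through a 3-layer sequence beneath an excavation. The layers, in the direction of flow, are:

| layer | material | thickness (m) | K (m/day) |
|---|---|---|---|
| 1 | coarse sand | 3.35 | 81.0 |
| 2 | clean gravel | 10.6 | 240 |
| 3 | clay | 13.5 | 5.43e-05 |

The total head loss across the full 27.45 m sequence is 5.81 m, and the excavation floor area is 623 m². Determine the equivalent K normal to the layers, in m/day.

Flow is perpendicular to layering, so the layers act in series and the equivalent K is the thickness-weighted harmonic mean.
Total thickness L = 3.35 + 10.6 + 13.5 = 27.45 m.
Σ(b_i/K_i) = 3.35/81.0 + 10.6/240 + 13.5/5.43e-05 = 2.486e+05 d.
K_eq = L / Σ(b_i/K_i) = 27.45 / 2.486e+05 = 0.0001104 m/day.

0.000110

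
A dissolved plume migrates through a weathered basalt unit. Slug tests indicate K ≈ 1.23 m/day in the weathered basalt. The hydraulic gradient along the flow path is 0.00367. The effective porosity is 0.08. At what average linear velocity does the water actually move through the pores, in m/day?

0.0564

Hydraulic gradient i = 0.00367.
Darcy flux q = K · i = 1.230 × 0.003670 = 0.004514 m/day.
Seepage velocity v = q / n_e = 0.004514 / 0.08 = 0.05643 m/day.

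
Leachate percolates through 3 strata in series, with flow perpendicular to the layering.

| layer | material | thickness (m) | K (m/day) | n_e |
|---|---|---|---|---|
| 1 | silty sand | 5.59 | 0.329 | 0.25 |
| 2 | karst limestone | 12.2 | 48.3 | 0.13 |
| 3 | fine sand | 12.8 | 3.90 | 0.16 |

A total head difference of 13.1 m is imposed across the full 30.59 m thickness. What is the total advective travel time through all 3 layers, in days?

With flow normal to the layers, continuity requires the same specific discharge q through every layer.
Σ(b_i/K_i) = 5.59/0.329 + 12.2/48.3 + 12.8/3.90 = 20.53 d.
q = Δh / Σ(b_i/K_i) = 13.1 / 20.53 = 0.6382 m/day.
In each layer the seepage velocity is v_i = q/n_i, so the layer transit time is t_i = b_i·n_i / q:
  layer 1 (silty sand): t_1 = 5.59 × 0.25 / 0.6382 = 2.190 d
  layer 2 (karst limestone): t_2 = 12.2 × 0.13 / 0.6382 = 2.485 d
  layer 3 (fine sand): t_3 = 12.8 × 0.16 / 0.6382 = 3.209 d
Total t = Σ t_i = 7.884 days.

7.88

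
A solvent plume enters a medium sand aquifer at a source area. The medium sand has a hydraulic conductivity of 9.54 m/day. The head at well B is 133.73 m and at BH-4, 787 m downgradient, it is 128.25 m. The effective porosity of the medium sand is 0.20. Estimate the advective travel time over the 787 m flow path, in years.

6.49

Hydraulic gradient i = (133.73 − 128.25) / 787 = 5.48 / 787 = 0.006963.
Darcy flux q = K · i = 9.540 × 0.006963 = 0.06643 m/day.
Seepage velocity v = q / n_e = 0.06643 / 0.20 = 0.3321 m/day.
Travel time t = L / v = 787 / 0.3321 = 2369 days = 6.487 years.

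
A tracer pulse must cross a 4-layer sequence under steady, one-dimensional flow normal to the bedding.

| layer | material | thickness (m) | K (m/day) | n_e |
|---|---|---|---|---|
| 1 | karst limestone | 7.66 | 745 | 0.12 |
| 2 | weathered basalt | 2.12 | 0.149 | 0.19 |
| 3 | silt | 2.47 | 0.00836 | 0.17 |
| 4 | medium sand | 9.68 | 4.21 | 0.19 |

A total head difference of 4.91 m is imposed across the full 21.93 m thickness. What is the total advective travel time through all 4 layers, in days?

228

With flow normal to the layers, continuity requires the same specific discharge q through every layer.
Σ(b_i/K_i) = 7.66/745 + 2.12/0.149 + 2.47/0.00836 + 9.68/4.21 = 312.0 d.
q = Δh / Σ(b_i/K_i) = 4.91 / 312.0 = 0.01574 m/day.
In each layer the seepage velocity is v_i = q/n_i, so the layer transit time is t_i = b_i·n_i / q:
  layer 1 (karst limestone): t_1 = 7.66 × 0.12 / 0.01574 = 58.41 d
  layer 2 (weathered basalt): t_2 = 2.12 × 0.19 / 0.01574 = 25.59 d
  layer 3 (silt): t_3 = 2.47 × 0.17 / 0.01574 = 26.68 d
  layer 4 (medium sand): t_4 = 9.68 × 0.19 / 0.01574 = 116.9 d
Total t = Σ t_i = 227.6 days.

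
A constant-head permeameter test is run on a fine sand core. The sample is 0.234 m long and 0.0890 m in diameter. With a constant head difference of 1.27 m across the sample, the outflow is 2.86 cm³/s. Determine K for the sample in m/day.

Cross-sectional area A = π·(d/2)² = π × (0.0890/2)² = 0.006221 m².
Convert discharge: 2.86 cm³/s = 2.860e-06 m³/s.
Darcy's law rearranged: K = Q·L / (A·Δh) = 2.860e-06 × 0.234 / (0.006221 × 1.27) = 8.470e-05 m/s = 7.318 m/day.

7.32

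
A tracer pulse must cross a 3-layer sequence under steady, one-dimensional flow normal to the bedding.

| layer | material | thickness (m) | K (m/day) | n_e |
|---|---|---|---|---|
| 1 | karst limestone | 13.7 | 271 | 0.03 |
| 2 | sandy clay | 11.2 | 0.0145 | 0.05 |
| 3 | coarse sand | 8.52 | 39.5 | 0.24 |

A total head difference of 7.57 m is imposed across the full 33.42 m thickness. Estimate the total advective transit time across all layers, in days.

308

With flow normal to the layers, continuity requires the same specific discharge q through every layer.
Σ(b_i/K_i) = 13.7/271 + 11.2/0.0145 + 8.52/39.5 = 772.7 d.
q = Δh / Σ(b_i/K_i) = 7.57 / 772.7 = 0.009797 m/day.
In each layer the seepage velocity is v_i = q/n_i, so the layer transit time is t_i = b_i·n_i / q:
  layer 1 (karst limestone): t_1 = 13.7 × 0.03 / 0.009797 = 41.95 d
  layer 2 (sandy clay): t_2 = 11.2 × 0.05 / 0.009797 = 57.16 d
  layer 3 (coarse sand): t_3 = 8.52 × 0.24 / 0.009797 = 208.7 d
Total t = Σ t_i = 307.8 days.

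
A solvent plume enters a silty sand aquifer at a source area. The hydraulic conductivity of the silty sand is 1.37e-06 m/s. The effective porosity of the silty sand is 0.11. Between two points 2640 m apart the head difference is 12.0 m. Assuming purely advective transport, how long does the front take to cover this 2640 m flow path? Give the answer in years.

1480

Convert K: 1.37e-06 m/s × 86400 = 0.1184 m/day.
Hydraulic gradient i = Δh / L = 12.0 / 2640 = 0.004545.
Darcy flux q = K · i = 0.1184 × 0.004545 = 0.0005380 m/day.
Seepage velocity v = q / n_e = 0.0005380 / 0.11 = 0.004891 m/day.
Travel time t = L / v = 2640 / 0.004891 = 5.397e+05 days = 1478 years.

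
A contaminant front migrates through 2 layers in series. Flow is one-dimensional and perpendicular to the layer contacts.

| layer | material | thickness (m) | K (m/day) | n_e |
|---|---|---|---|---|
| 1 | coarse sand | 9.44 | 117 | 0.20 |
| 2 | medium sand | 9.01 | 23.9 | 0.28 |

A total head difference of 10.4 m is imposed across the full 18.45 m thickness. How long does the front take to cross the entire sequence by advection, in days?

0.194

With flow normal to the layers, continuity requires the same specific discharge q through every layer.
Σ(b_i/K_i) = 9.44/117 + 9.01/23.9 = 0.4577 d.
q = Δh / Σ(b_i/K_i) = 10.4 / 0.4577 = 22.72 m/day.
In each layer the seepage velocity is v_i = q/n_i, so the layer transit time is t_i = b_i·n_i / q:
  layer 1 (coarse sand): t_1 = 9.44 × 0.20 / 22.72 = 0.08308 d
  layer 2 (medium sand): t_2 = 9.01 × 0.28 / 22.72 = 0.1110 d
Total t = Σ t_i = 0.1941 days.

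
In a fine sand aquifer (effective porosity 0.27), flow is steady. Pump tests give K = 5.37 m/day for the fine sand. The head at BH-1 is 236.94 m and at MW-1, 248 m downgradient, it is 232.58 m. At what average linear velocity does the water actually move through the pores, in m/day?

Hydraulic gradient i = (236.94 − 232.58) / 248 = 4.36 / 248 = 0.01758.
Darcy flux q = K · i = 5.370 × 0.01758 = 0.09441 m/day.
Seepage velocity v = q / n_e = 0.09441 / 0.27 = 0.3497 m/day.

0.350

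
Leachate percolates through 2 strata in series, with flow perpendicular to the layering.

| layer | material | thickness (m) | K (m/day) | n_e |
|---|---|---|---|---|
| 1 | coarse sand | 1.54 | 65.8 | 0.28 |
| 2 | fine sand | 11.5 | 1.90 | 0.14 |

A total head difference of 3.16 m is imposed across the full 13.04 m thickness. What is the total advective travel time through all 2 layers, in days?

3.92

With flow normal to the layers, continuity requires the same specific discharge q through every layer.
Σ(b_i/K_i) = 1.54/65.8 + 11.5/1.90 = 6.076 d.
q = Δh / Σ(b_i/K_i) = 3.16 / 6.076 = 0.5201 m/day.
In each layer the seepage velocity is v_i = q/n_i, so the layer transit time is t_i = b_i·n_i / q:
  layer 1 (coarse sand): t_1 = 1.54 × 0.28 / 0.5201 = 0.8291 d
  layer 2 (fine sand): t_2 = 11.5 × 0.14 / 0.5201 = 3.096 d
Total t = Σ t_i = 3.925 days.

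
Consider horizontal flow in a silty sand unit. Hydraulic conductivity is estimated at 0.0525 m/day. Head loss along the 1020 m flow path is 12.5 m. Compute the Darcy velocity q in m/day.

0.000643

Hydraulic gradient i = Δh / L = 12.5 / 1020 = 0.01225.
Specific discharge q = K · i = 0.05250 × 0.01225 = 0.0006434 m/day.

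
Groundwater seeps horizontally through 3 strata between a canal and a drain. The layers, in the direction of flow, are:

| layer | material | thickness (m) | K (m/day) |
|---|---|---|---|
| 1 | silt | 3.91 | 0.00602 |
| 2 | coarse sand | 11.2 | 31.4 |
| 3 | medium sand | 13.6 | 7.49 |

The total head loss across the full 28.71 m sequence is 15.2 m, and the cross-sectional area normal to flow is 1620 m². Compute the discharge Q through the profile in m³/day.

37.8

Flow is perpendicular to layering, so the layers act in series and the equivalent K is the thickness-weighted harmonic mean.
Total thickness L = 3.91 + 11.2 + 13.6 = 28.71 m.
Σ(b_i/K_i) = 3.91/0.00602 + 11.2/31.4 + 13.6/7.49 = 651.7 d.
K_eq = L / Σ(b_i/K_i) = 28.71 / 651.7 = 0.04406 m/day.
Q = K_eq · A · (Δh/L) = 0.04406 × 1620 × (15.2/28.71) = 37.79 m³/day.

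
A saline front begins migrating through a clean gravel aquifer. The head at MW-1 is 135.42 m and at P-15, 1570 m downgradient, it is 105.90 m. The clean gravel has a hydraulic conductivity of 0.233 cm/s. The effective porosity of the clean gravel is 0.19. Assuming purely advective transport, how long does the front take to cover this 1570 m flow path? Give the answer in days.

Convert K: 0.233 cm/s × 864 = 201.3 m/day.
Hydraulic gradient i = (135.42 − 105.90) / 1570 = 29.52 / 1570 = 0.01880.
Darcy flux q = K · i = 201.3 × 0.01880 = 3.785 m/day.
Seepage velocity v = q / n_e = 3.785 / 0.19 = 19.92 m/day.
Travel time t = L / v = 1570 / 19.92 = 78.81 days.

78.8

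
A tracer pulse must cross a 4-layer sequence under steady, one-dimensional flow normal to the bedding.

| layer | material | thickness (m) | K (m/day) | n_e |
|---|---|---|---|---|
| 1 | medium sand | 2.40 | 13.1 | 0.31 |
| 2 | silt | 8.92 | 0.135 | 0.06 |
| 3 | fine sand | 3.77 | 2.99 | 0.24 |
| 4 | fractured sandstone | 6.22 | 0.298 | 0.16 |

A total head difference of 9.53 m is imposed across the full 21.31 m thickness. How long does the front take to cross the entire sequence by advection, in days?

29.5

With flow normal to the layers, continuity requires the same specific discharge q through every layer.
Σ(b_i/K_i) = 2.40/13.1 + 8.92/0.135 + 3.77/2.99 + 6.22/0.298 = 88.39 d.
q = Δh / Σ(b_i/K_i) = 9.53 / 88.39 = 0.1078 m/day.
In each layer the seepage velocity is v_i = q/n_i, so the layer transit time is t_i = b_i·n_i / q:
  layer 1 (medium sand): t_1 = 2.40 × 0.31 / 0.1078 = 6.901 d
  layer 2 (silt): t_2 = 8.92 × 0.06 / 0.1078 = 4.964 d
  layer 3 (fine sand): t_3 = 3.77 × 0.24 / 0.1078 = 8.392 d
  layer 4 (fractured sandstone): t_4 = 6.22 × 0.16 / 0.1078 = 9.230 d
Total t = Σ t_i = 29.49 days.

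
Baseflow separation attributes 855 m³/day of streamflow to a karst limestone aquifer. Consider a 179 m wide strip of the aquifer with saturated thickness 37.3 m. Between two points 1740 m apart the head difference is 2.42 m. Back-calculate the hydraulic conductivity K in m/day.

Cross-sectional area A = 179 × 37.3 = 6677 m².
Hydraulic gradient i = Δh / L = 2.42 / 1740 = 0.001391.
From Q = K·A·i, K = Q / (A·i) = 855 / (6677 × 0.001391) = 92.07 m/day.

92.1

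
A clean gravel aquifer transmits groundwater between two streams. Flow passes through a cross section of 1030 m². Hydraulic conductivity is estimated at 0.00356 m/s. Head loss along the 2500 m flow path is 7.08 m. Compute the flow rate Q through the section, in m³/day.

897

Convert K: 0.00356 m/s × 86400 = 307.6 m/day.
Hydraulic gradient i = Δh / L = 7.08 / 2500 = 0.002832.
Darcy's law: Q = K · A · i = 307.6 × 1030 × 0.002832 = 897.2 m³/day.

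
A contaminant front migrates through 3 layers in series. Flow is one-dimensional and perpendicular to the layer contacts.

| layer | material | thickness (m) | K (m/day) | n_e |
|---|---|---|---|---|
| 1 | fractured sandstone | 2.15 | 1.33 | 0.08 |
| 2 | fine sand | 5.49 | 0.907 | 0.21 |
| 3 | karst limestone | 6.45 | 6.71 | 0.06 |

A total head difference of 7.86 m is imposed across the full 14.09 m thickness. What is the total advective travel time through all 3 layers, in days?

1.88

With flow normal to the layers, continuity requires the same specific discharge q through every layer.
Σ(b_i/K_i) = 2.15/1.33 + 5.49/0.907 + 6.45/6.71 = 8.631 d.
q = Δh / Σ(b_i/K_i) = 7.86 / 8.631 = 0.9107 m/day.
In each layer the seepage velocity is v_i = q/n_i, so the layer transit time is t_i = b_i·n_i / q:
  layer 1 (fractured sandstone): t_1 = 2.15 × 0.08 / 0.9107 = 0.1889 d
  layer 2 (fine sand): t_2 = 5.49 × 0.21 / 0.9107 = 1.266 d
  layer 3 (karst limestone): t_3 = 6.45 × 0.06 / 0.9107 = 0.4249 d
Total t = Σ t_i = 1.880 days.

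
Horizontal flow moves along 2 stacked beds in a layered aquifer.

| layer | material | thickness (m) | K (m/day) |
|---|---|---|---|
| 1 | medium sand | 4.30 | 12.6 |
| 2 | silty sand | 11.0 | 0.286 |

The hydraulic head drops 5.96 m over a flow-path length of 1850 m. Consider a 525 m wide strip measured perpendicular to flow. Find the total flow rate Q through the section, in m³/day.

97.0

Flow is parallel to layering, so each bed carries its own Darcy discharge and the transmissivities add.
Σ(K_i·b_i) = 12.6×4.30 + 0.286×11.0 = 57.33 m²/day.
Hydraulic gradient i = Δh / L = 5.96 / 1850 = 0.003222.
Q = Σ(K_i·b_i) · W · i = 57.33 × 525 × 0.003222 = 96.96 m³/day.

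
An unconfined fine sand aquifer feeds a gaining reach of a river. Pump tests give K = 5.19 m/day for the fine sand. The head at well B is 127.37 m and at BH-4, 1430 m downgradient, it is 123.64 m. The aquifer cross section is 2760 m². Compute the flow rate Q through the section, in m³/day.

Hydraulic gradient i = (127.37 − 123.64) / 1430 = 3.73 / 1430 = 0.002608.
Darcy's law: Q = K · A · i = 5.190 × 2760 × 0.002608 = 37.36 m³/day.

37.4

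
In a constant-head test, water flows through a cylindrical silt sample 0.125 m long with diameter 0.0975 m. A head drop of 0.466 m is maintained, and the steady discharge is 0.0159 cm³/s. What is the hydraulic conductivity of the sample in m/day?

Cross-sectional area A = π·(d/2)² = π × (0.0975/2)² = 0.007466 m².
Convert discharge: 0.0159 cm³/s = 1.590e-08 m³/s.
Darcy's law rearranged: K = Q·L / (A·Δh) = 1.590e-08 × 0.125 / (0.007466 × 0.466) = 5.712e-07 m/s = 0.04936 m/day.

0.0494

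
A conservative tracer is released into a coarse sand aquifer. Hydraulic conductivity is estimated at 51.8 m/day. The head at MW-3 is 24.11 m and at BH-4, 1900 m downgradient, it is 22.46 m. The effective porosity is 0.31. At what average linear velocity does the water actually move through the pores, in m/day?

0.145

Hydraulic gradient i = (24.11 − 22.46) / 1900 = 1.65 / 1900 = 0.0008684.
Darcy flux q = K · i = 51.80 × 0.0008684 = 0.04498 m/day.
Seepage velocity v = q / n_e = 0.04498 / 0.31 = 0.1451 m/day.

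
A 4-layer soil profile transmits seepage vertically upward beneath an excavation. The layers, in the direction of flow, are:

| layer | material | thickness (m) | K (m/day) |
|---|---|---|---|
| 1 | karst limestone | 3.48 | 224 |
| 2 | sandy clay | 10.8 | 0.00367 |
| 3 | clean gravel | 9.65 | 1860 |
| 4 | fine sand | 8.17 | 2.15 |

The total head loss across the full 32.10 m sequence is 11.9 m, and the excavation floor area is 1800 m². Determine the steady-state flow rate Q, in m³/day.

7.27

Flow is perpendicular to layering, so the layers act in series and the equivalent K is the thickness-weighted harmonic mean.
Total thickness L = 3.48 + 10.8 + 9.65 + 8.17 = 32.10 m.
Σ(b_i/K_i) = 3.48/224 + 10.8/0.00367 + 9.65/1860 + 8.17/2.15 = 2947 d.
K_eq = L / Σ(b_i/K_i) = 32.10 / 2947 = 0.01089 m/day.
Q = K_eq · A · (Δh/L) = 0.01089 × 1800 × (11.9/32.10) = 7.269 m³/day.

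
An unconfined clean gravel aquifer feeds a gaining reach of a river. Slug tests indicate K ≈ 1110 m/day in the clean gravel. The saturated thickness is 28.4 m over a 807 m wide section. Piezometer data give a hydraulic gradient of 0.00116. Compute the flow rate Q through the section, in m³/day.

29500

Cross-sectional area A = 807 × 28.4 = 22919 m².
Hydraulic gradient i = 0.00116.
Darcy's law: Q = K · A · i = 1110 × 22919 × 0.001160 = 29510 m³/day.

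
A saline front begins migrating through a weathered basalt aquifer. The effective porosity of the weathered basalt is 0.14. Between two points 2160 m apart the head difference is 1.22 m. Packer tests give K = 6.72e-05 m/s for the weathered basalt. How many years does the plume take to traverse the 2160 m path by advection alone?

252

Convert K: 6.72e-05 m/s × 86400 = 5.806 m/day.
Hydraulic gradient i = Δh / L = 1.22 / 2160 = 0.0005648.
Darcy flux q = K · i = 5.806 × 0.0005648 = 0.003279 m/day.
Seepage velocity v = q / n_e = 0.003279 / 0.14 = 0.02342 m/day.
Travel time t = L / v = 2160 / 0.02342 = 92213 days = 252.5 years.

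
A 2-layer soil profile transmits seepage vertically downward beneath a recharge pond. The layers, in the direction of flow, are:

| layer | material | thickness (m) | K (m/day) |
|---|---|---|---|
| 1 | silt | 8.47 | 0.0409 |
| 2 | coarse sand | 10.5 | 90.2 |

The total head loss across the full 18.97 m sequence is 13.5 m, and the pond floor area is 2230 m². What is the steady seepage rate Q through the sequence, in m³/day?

145

Flow is perpendicular to layering, so the layers act in series and the equivalent K is the thickness-weighted harmonic mean.
Total thickness L = 8.47 + 10.5 = 18.97 m.
Σ(b_i/K_i) = 8.47/0.0409 + 10.5/90.2 = 207.2 d.
K_eq = L / Σ(b_i/K_i) = 18.97 / 207.2 = 0.09155 m/day.
Q = K_eq · A · (Δh/L) = 0.09155 × 2230 × (13.5/18.97) = 145.3 m³/day.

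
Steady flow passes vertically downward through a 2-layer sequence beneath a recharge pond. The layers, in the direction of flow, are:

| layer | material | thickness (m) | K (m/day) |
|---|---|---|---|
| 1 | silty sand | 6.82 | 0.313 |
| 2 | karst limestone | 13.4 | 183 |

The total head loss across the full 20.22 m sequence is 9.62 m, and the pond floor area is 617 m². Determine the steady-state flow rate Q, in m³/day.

Flow is perpendicular to layering, so the layers act in series and the equivalent K is the thickness-weighted harmonic mean.
Total thickness L = 6.82 + 13.4 = 20.22 m.
Σ(b_i/K_i) = 6.82/0.313 + 13.4/183 = 21.86 d.
K_eq = L / Σ(b_i/K_i) = 20.22 / 21.86 = 0.9249 m/day.
Q = K_eq · A · (Δh/L) = 0.9249 × 617 × (9.62/20.22) = 271.5 m³/day.

271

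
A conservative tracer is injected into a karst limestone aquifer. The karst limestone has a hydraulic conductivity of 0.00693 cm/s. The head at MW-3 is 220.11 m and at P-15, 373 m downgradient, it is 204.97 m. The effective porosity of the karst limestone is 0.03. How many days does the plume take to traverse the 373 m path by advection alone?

Convert K: 0.00693 cm/s × 864 = 5.988 m/day.
Hydraulic gradient i = (220.11 − 204.97) / 373 = 15.14 / 373 = 0.04059.
Darcy flux q = K · i = 5.988 × 0.04059 = 0.2430 m/day.
Seepage velocity v = q / n_e = 0.2430 / 0.03 = 8.101 m/day.
Travel time t = L / v = 373 / 8.101 = 46.04 days.

46.0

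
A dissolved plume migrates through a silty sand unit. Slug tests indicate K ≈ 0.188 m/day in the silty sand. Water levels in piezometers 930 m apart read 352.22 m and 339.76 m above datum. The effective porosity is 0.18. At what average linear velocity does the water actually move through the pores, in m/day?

0.0140

Hydraulic gradient i = (352.22 − 339.76) / 930 = 12.46 / 930 = 0.01340.
Darcy flux q = K · i = 0.1880 × 0.01340 = 0.002519 m/day.
Seepage velocity v = q / n_e = 0.002519 / 0.18 = 0.01399 m/day.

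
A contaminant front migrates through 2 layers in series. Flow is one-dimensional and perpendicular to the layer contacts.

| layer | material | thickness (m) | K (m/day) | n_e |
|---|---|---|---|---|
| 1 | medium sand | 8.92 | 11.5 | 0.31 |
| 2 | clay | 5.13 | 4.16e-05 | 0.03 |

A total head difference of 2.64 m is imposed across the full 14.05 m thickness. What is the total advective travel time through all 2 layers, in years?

With flow normal to the layers, continuity requires the same specific discharge q through every layer.
Σ(b_i/K_i) = 8.92/11.5 + 5.13/4.16e-05 = 1.233e+05 d.
q = Δh / Σ(b_i/K_i) = 2.64 / 1.233e+05 = 2.141e-05 m/day.
In each layer the seepage velocity is v_i = q/n_i, so the layer transit time is t_i = b_i·n_i / q:
  layer 1 (medium sand): t_1 = 8.92 × 0.31 / 2.141e-05 = 1.292e+05 d
  layer 2 (clay): t_2 = 5.13 × 0.03 / 2.141e-05 = 7189 d
Total t = Σ t_i = 1.364e+05 days = 373.3 years.

373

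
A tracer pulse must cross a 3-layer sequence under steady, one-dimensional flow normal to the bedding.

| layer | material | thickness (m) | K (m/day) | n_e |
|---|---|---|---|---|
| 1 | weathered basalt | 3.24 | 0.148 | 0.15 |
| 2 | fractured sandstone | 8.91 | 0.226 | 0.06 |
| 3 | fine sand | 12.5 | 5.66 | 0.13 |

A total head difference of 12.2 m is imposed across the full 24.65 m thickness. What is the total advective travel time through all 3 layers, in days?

13.8

With flow normal to the layers, continuity requires the same specific discharge q through every layer.
Σ(b_i/K_i) = 3.24/0.148 + 8.91/0.226 + 12.5/5.66 = 63.53 d.
q = Δh / Σ(b_i/K_i) = 12.2 / 63.53 = 0.1920 m/day.
In each layer the seepage velocity is v_i = q/n_i, so the layer transit time is t_i = b_i·n_i / q:
  layer 1 (weathered basalt): t_1 = 3.24 × 0.15 / 0.1920 = 2.531 d
  layer 2 (fractured sandstone): t_2 = 8.91 × 0.06 / 0.1920 = 2.784 d
  layer 3 (fine sand): t_3 = 12.5 × 0.13 / 0.1920 = 8.461 d
Total t = Σ t_i = 13.78 days.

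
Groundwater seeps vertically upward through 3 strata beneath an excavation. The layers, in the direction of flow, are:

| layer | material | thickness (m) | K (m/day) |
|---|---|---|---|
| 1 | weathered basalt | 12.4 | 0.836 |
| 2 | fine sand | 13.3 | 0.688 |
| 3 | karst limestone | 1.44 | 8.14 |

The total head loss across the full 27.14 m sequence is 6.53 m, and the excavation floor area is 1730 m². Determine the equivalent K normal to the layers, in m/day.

Flow is perpendicular to layering, so the layers act in series and the equivalent K is the thickness-weighted harmonic mean.
Total thickness L = 12.4 + 13.3 + 1.44 = 27.14 m.
Σ(b_i/K_i) = 12.4/0.836 + 13.3/0.688 + 1.44/8.14 = 34.34 d.
K_eq = L / Σ(b_i/K_i) = 27.14 / 34.34 = 0.7903 m/day.

0.790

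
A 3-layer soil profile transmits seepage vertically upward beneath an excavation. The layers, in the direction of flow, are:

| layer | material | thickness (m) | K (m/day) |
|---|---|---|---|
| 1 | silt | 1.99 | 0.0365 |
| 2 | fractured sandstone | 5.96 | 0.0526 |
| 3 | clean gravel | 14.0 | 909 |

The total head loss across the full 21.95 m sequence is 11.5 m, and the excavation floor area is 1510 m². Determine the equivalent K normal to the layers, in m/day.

0.131

Flow is perpendicular to layering, so the layers act in series and the equivalent K is the thickness-weighted harmonic mean.
Total thickness L = 1.99 + 5.96 + 14.0 = 21.95 m.
Σ(b_i/K_i) = 1.99/0.0365 + 5.96/0.0526 + 14.0/909 = 167.8 d.
K_eq = L / Σ(b_i/K_i) = 21.95 / 167.8 = 0.1308 m/day.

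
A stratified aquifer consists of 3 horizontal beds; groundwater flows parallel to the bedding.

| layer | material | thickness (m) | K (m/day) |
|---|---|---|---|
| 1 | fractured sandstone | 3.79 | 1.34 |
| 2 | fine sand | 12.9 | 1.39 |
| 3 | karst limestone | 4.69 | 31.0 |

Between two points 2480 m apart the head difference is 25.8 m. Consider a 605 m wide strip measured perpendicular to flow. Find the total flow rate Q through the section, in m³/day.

Flow is parallel to layering, so each bed carries its own Darcy discharge and the transmissivities add.
Σ(K_i·b_i) = 1.34×3.79 + 1.39×12.9 + 31.0×4.69 = 168.4 m²/day.
Hydraulic gradient i = Δh / L = 25.8 / 2480 = 0.01040.
Q = Σ(K_i·b_i) · W · i = 168.4 × 605 × 0.01040 = 1060 m³/day.

1060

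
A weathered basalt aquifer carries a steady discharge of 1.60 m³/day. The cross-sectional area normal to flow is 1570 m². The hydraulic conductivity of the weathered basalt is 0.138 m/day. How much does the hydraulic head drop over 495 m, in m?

From Q = K·A·i, i = Q / (K·A) = 1.60 / (0.1380 × 1570) = 0.007385.
Head loss Δh = i · L = 0.007385 × 495 = 3.655 m.

3.66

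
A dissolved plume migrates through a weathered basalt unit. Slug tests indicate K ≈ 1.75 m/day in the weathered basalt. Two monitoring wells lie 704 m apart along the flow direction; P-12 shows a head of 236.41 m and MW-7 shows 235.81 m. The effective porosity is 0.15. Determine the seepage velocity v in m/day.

0.00994

Hydraulic gradient i = (236.41 − 235.81) / 704 = 0.6 / 704 = 0.0008523.
Darcy flux q = K · i = 1.750 × 0.0008523 = 0.001491 m/day.
Seepage velocity v = q / n_e = 0.001491 / 0.15 = 0.009943 m/day.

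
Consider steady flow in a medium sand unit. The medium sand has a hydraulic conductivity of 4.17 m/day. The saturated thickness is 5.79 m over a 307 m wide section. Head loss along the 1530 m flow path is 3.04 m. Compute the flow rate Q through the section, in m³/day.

14.7

Cross-sectional area A = 307 × 5.79 = 1778 m².
Hydraulic gradient i = Δh / L = 3.04 / 1530 = 0.001987.
Darcy's law: Q = K · A · i = 4.170 × 1778 × 0.001987 = 14.73 m³/day.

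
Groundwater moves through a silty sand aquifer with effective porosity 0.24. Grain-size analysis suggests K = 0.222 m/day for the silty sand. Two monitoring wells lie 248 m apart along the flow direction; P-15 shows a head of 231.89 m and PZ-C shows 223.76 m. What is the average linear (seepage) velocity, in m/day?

Hydraulic gradient i = (231.89 − 223.76) / 248 = 8.13 / 248 = 0.03278.
Darcy flux q = K · i = 0.2220 × 0.03278 = 0.007278 m/day.
Seepage velocity v = q / n_e = 0.007278 / 0.24 = 0.03032 m/day.

0.0303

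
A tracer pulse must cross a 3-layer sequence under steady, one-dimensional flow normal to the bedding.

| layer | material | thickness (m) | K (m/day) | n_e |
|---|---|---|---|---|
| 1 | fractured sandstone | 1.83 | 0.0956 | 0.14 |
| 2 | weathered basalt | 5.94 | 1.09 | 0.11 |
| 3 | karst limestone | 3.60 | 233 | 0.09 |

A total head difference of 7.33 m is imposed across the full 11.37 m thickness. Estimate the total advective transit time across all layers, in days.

With flow normal to the layers, continuity requires the same specific discharge q through every layer.
Σ(b_i/K_i) = 1.83/0.0956 + 5.94/1.09 + 3.60/233 = 24.61 d.
q = Δh / Σ(b_i/K_i) = 7.33 / 24.61 = 0.2979 m/day.
In each layer the seepage velocity is v_i = q/n_i, so the layer transit time is t_i = b_i·n_i / q:
  layer 1 (fractured sandstone): t_1 = 1.83 × 0.14 / 0.2979 = 0.8601 d
  layer 2 (weathered basalt): t_2 = 5.94 × 0.11 / 0.2979 = 2.194 d
  layer 3 (karst limestone): t_3 = 3.60 × 0.09 / 0.2979 = 1.088 d
Total t = Σ t_i = 4.141 days.

4.14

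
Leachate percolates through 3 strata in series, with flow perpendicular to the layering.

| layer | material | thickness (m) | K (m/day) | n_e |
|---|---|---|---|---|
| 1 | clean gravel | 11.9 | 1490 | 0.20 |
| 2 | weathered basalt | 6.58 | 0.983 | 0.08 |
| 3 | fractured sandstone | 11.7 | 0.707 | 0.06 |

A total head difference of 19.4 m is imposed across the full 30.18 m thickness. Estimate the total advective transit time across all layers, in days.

With flow normal to the layers, continuity requires the same specific discharge q through every layer.
Σ(b_i/K_i) = 11.9/1490 + 6.58/0.983 + 11.7/0.707 = 23.25 d.
q = Δh / Σ(b_i/K_i) = 19.4 / 23.25 = 0.8344 m/day.
In each layer the seepage velocity is v_i = q/n_i, so the layer transit time is t_i = b_i·n_i / q:
  layer 1 (clean gravel): t_1 = 11.9 × 0.20 / 0.8344 = 2.852 d
  layer 2 (weathered basalt): t_2 = 6.58 × 0.08 / 0.8344 = 0.6309 d
  layer 3 (fractured sandstone): t_3 = 11.7 × 0.06 / 0.8344 = 0.8413 d
Total t = Σ t_i = 4.325 days.

4.32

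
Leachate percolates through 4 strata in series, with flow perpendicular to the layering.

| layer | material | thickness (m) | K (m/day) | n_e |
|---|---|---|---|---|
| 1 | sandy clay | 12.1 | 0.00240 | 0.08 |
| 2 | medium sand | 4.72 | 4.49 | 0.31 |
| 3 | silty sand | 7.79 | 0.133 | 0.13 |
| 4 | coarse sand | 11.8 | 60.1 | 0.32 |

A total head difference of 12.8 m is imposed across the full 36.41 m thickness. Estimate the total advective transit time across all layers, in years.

7.88

With flow normal to the layers, continuity requires the same specific discharge q through every layer.
Σ(b_i/K_i) = 12.1/0.00240 + 4.72/4.49 + 7.79/0.133 + 11.8/60.1 = 5101 d.
q = Δh / Σ(b_i/K_i) = 12.8 / 5101 = 0.002509 m/day.
In each layer the seepage velocity is v_i = q/n_i, so the layer transit time is t_i = b_i·n_i / q:
  layer 1 (sandy clay): t_1 = 12.1 × 0.08 / 0.002509 = 385.8 d
  layer 2 (medium sand): t_2 = 4.72 × 0.31 / 0.002509 = 583.2 d
  layer 3 (silty sand): t_3 = 7.79 × 0.13 / 0.002509 = 403.6 d
  layer 4 (coarse sand): t_4 = 11.8 × 0.32 / 0.002509 = 1505 d
Total t = Σ t_i = 2878 days = 7.878 years.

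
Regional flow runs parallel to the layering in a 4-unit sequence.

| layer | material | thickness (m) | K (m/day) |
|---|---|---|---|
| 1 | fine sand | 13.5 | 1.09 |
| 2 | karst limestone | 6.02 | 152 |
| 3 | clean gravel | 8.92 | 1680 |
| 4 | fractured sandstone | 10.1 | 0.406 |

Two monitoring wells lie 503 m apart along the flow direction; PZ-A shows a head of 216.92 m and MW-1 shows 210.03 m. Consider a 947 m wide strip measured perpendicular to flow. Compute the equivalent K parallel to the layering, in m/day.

Flow is parallel to layering, so each bed carries its own Darcy discharge and the transmissivities add.
Σ(K_i·b_i) = 1.09×13.5 + 152×6.02 + 1680×8.92 + 0.406×10.1 = 15919 m²/day.
Total thickness b = 38.54 m, so K_eq = Σ(K_i·b_i)/b = 413.1 m/day.

413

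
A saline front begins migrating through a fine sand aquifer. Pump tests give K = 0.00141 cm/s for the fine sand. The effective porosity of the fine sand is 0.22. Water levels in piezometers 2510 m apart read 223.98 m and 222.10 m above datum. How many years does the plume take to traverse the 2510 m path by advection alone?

1660

Convert K: 0.00141 cm/s × 864 = 1.218 m/day.
Hydraulic gradient i = (223.98 − 222.10) / 2510 = 1.88 / 2510 = 0.0007490.
Darcy flux q = K · i = 1.218 × 0.0007490 = 0.0009125 m/day.
Seepage velocity v = q / n_e = 0.0009125 / 0.22 = 0.004148 m/day.
Travel time t = L / v = 2510 / 0.004148 = 6.052e+05 days = 1657 years.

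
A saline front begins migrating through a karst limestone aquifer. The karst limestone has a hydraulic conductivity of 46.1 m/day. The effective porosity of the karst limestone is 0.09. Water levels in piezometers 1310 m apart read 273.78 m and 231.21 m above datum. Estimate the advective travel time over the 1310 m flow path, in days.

Hydraulic gradient i = (273.78 − 231.21) / 1310 = 42.57 / 1310 = 0.03250.
Darcy flux q = K · i = 46.10 × 0.03250 = 1.498 m/day.
Seepage velocity v = q / n_e = 1.498 / 0.09 = 16.65 m/day.
Travel time t = L / v = 1310 / 16.65 = 78.70 days.

78.7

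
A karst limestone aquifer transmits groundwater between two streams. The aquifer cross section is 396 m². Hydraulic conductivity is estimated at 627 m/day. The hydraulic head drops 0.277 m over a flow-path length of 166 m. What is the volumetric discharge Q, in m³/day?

414

Hydraulic gradient i = Δh / L = 0.277 / 166 = 0.001669.
Darcy's law: Q = K · A · i = 627.0 × 396.0 × 0.001669 = 414.3 m³/day.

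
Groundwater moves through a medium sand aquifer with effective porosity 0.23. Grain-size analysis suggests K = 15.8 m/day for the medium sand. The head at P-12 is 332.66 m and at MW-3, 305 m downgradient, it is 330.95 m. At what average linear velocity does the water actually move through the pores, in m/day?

0.385

Hydraulic gradient i = (332.66 − 330.95) / 305 = 1.71 / 305 = 0.005607.
Darcy flux q = K · i = 15.80 × 0.005607 = 0.08858 m/day.
Seepage velocity v = q / n_e = 0.08858 / 0.23 = 0.3851 m/day.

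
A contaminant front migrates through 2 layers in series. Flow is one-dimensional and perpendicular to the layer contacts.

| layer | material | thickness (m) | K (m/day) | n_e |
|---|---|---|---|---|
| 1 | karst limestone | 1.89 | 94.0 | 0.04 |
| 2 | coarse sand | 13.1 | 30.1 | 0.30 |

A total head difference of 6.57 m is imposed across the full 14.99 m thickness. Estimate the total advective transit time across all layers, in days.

0.278

With flow normal to the layers, continuity requires the same specific discharge q through every layer.
Σ(b_i/K_i) = 1.89/94.0 + 13.1/30.1 = 0.4553 d.
q = Δh / Σ(b_i/K_i) = 6.57 / 0.4553 = 14.43 m/day.
In each layer the seepage velocity is v_i = q/n_i, so the layer transit time is t_i = b_i·n_i / q:
  layer 1 (karst limestone): t_1 = 1.89 × 0.04 / 14.43 = 0.005239 d
  layer 2 (coarse sand): t_2 = 13.1 × 0.30 / 14.43 = 0.2724 d
Total t = Σ t_i = 0.2776 days.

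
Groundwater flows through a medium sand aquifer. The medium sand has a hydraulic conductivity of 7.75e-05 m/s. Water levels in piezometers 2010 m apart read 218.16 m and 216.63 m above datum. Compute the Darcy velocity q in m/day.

Convert K: 7.75e-05 m/s × 86400 = 6.696 m/day.
Hydraulic gradient i = (218.16 − 216.63) / 2010 = 1.53 / 2010 = 0.0007612.
Specific discharge q = K · i = 6.696 × 0.0007612 = 0.005097 m/day.

0.00510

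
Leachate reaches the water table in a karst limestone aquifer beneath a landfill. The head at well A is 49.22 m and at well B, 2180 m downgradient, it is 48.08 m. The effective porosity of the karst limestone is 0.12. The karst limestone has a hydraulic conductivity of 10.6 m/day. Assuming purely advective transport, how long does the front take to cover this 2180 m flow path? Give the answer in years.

Hydraulic gradient i = (49.22 − 48.08) / 2180 = 1.14 / 2180 = 0.0005229.
Darcy flux q = K · i = 10.60 × 0.0005229 = 0.005543 m/day.
Seepage velocity v = q / n_e = 0.005543 / 0.12 = 0.04619 m/day.
Travel time t = L / v = 2180 / 0.04619 = 47194 days = 129.2 years.

129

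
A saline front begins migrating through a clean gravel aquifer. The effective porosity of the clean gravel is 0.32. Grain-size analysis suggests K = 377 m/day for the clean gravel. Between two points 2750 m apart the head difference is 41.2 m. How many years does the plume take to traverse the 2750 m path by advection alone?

Hydraulic gradient i = Δh / L = 41.2 / 2750 = 0.01498.
Darcy flux q = K · i = 377.0 × 0.01498 = 5.648 m/day.
Seepage velocity v = q / n_e = 5.648 / 0.32 = 17.65 m/day.
Travel time t = L / v = 2750 / 17.65 = 155.8 days = 0.4266 years.

0.427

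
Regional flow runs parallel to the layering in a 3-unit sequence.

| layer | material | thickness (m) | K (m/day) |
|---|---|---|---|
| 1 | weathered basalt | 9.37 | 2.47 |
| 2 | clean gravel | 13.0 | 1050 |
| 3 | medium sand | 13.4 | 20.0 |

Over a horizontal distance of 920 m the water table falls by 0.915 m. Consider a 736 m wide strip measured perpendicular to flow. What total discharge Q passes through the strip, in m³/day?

10200

Flow is parallel to layering, so each bed carries its own Darcy discharge and the transmissivities add.
Σ(K_i·b_i) = 2.47×9.37 + 1050×13.0 + 20.0×13.4 = 13941 m²/day.
Hydraulic gradient i = Δh / L = 0.915 / 920 = 0.0009946.
Q = Σ(K_i·b_i) · W · i = 13941 × 736 × 0.0009946 = 10205 m³/day.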